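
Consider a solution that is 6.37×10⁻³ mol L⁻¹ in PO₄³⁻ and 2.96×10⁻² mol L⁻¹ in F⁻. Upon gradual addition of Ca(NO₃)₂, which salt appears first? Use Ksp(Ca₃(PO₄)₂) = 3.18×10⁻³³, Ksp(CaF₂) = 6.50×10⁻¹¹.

Precipitation begins when Q = Ksp.
For Ca₃(PO₄)₂: [Ca²⁺] = (Ksp/[PO₄³⁻]^2)^(1/3) = 4.28×10⁻¹⁰ mol L⁻¹
For CaF₂: [Ca²⁺] = (Ksp/[F⁻]^2) = 7.42×10⁻⁸ mol L⁻¹
The smaller threshold [Ca²⁺] is reached first, so Ca₃(PO₄)₂ precipitates first.

Ca₃(PO₄)₂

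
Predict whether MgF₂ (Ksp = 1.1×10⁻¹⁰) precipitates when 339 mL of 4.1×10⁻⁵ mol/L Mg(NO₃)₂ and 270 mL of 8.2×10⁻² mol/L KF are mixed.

Total volume after mixing = 339 + 270 = 609 mL.
[Mg²⁺] = (4.1×10⁻⁵)(339)/609 = 2.3×10⁻⁵ mol/L
[F⁻] = (8.2×10⁻²)(270)/609 = 3.6×10⁻² mol/L
Q = [Mg²⁺][F⁻]^2 = 3.0×10⁻⁸
Since Q (3.0×10⁻⁸) exceeds Ksp (1.1×10⁻¹⁰), MgF₂ will precipitate.

Yes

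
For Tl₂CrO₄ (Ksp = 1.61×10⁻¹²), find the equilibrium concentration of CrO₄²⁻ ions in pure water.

Tl₂CrO₄(s) ⇌ 2 Tl⁺(aq) + CrO₄²⁻(aq)
With molar solubility s: [Tl⁺] = 2s, [CrO₄²⁻] = s.
Ksp = [Tl⁺]^2[CrO₄²⁻] = (2s)^2 · s = 4s^3 = 1.61×10⁻¹²
s = 7.38×10⁻⁵ mol/L
[CrO₄²⁻] = s = 7.38×10⁻⁵ mol/L

7.38×10⁻⁵ M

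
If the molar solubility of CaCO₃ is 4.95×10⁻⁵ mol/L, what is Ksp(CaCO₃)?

Ksp = 2.45×10⁻⁹

CaCO₃(s) ⇌ Ca²⁺(aq) + CO₃²⁻(aq)
Let s be the molar solubility. Then [Ca²⁺] = s and [CO₃²⁻] = s.
Ksp = [Ca²⁺][CO₃²⁻] = s · s = s^2
Ksp = (4.95×10⁻⁵)^2 = 2.45×10⁻⁹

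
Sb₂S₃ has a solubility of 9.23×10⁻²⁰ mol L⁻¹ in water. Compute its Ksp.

Ksp = 7.23×10⁻⁹⁴

Sb₂S₃(s) ⇌ 2 Sb³⁺(aq) + 3 S²⁻(aq)
With molar solubility s: [Sb³⁺] = 2s, [S²⁻] = 3s.
Ksp = [Sb³⁺]^2[S²⁻]^3 = (2s)^2 · (3s)^3 = 108s^5
Ksp = 108 × (9.23×10⁻²⁰)^5 = 7.23×10⁻⁹⁴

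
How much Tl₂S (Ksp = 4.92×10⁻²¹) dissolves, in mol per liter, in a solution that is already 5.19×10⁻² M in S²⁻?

1.54×10⁻¹⁰ M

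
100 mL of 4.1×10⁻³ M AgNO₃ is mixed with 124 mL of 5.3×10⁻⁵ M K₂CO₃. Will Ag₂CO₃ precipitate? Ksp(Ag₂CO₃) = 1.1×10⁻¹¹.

After mixing, V = 100 mL + 124 mL = 224 mL.
[Ag⁺] = (4.1×10⁻³)(100)/224 = 1.8×10⁻³ M
[CO₃²⁻] = (5.3×10⁻⁵)(124)/224 = 2.9×10⁻⁵ M
Q = [Ag⁺]^2[CO₃²⁻] = 9.8×10⁻¹¹
Because Q > Ksp (9.8×10⁻¹¹ vs 1.1×10⁻¹¹), a precipitate of Ag₂CO₃ forms.

Yes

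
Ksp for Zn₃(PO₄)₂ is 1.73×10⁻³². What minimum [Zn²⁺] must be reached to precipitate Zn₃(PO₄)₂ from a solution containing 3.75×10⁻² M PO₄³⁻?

2.31×10⁻¹⁰ M

Each salt precipitates once Q = Ksp for that salt.
Zn₃(PO₄)₂(s) ⇌ 3 Zn²⁺(aq) + 2 PO₄³⁻(aq)
Ksp = [Zn²⁺]^3[PO₄³⁻]^2 = [Zn²⁺]^3(3.75×10⁻²)^2
[Zn²⁺]^3 = 1.73×10⁻³² / (3.75×10⁻²)^2 = 1.23×10⁻²⁹
[Zn²⁺] = 2.31×10⁻¹⁰ M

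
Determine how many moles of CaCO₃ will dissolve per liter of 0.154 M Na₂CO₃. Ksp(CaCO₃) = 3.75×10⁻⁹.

2.44×10⁻⁸ M

CaCO₃(s) ⇌ Ca²⁺(aq) + CO₃²⁻(aq)
The solution already contains CO₃²⁻ at 0.154 M. Let s be the molar solubility of CaCO₃.
[CO₃²⁻] ≈ 0.154 M (common ion dominates); [Ca²⁺] = s.
Ksp = [Ca²⁺][CO₃²⁻] = s(0.154)
s = 3.75×10⁻⁹ / (0.154) = 2.44×10⁻⁸
s = 2.44×10⁻⁸ M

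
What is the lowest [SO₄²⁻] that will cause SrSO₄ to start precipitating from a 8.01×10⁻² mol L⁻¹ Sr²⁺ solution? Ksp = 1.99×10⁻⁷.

2.48×10⁻⁶ M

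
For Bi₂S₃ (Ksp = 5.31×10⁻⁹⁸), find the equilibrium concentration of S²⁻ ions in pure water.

4.13×10⁻²⁰ M

Bi₂S₃(s) ⇌ 2 Bi³⁺(aq) + 3 S²⁻(aq)
Call the molar solubility s, so that [Bi³⁺] = 2s and [S²⁻] = 3s.
Ksp = [Bi³⁺]^2[S²⁻]^3 = (2s)^2 · (3s)^3 = 108s^5 = 5.31×10⁻⁹⁸
s = 1.38×10⁻²⁰ M
[S²⁻] = 3s = 4.13×10⁻²⁰ M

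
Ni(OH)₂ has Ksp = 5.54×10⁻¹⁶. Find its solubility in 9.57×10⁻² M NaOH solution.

Ni(OH)₂(s) ⇌ Ni²⁺(aq) + 2 OH⁻(aq)
The solution already contains OH⁻ at 9.57×10⁻² M. Let s be the molar solubility of Ni(OH)₂.
[OH⁻] ≈ 9.57×10⁻² M (common ion dominates); [Ni²⁺] = s.
Ksp = [Ni²⁺][OH⁻]^2 = s(9.57×10⁻²)^2
s = 5.54×10⁻¹⁶ / (9.57×10⁻²)^2 = 6.05×10⁻¹⁴
s = 6.05×10⁻¹⁴ M

6.05×10⁻¹⁴ M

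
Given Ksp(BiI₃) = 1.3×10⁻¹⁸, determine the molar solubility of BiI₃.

1.5×10⁻⁵ M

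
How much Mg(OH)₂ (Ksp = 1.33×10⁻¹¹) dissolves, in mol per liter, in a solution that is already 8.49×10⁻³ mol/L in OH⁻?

Mg(OH)₂(s) ⇌ Mg²⁺(aq) + 2 OH⁻(aq)
Let s be the solubility of Mg(OH)₂ here. The common ion gives [OH⁻] ≈ 8.49×10⁻³ mol/L, and [Mg²⁺] = s.
Ksp = [Mg²⁺][OH⁻]^2 = s(8.49×10⁻³)^2
s = 1.33×10⁻¹¹ / (8.49×10⁻³)^2 = 1.85×10⁻⁷
s = 1.85×10⁻⁷ mol/L

1.85×10⁻⁷ M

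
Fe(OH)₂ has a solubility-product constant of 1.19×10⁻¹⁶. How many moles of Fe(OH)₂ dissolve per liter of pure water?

3.10×10⁻⁶ M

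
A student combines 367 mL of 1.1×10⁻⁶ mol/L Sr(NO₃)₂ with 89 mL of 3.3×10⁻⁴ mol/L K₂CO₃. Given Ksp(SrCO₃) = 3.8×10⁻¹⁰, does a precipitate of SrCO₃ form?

No

After mixing, V = 367 mL + 89 mL = 456 mL.
[Sr²⁺] = (1.1×10⁻⁶)(367)/456 = 8.9×10⁻⁷ mol/L
[CO₃²⁻] = (3.3×10⁻⁴)(89)/456 = 6.4×10⁻⁵ mol/L
Q = [Sr²⁺][CO₃²⁻] = 5.7×10⁻¹¹
Q = 5.7×10⁻¹¹ < Ksp = 3.8×10⁻¹⁰, so the solution is unsaturated and no precipitate forms.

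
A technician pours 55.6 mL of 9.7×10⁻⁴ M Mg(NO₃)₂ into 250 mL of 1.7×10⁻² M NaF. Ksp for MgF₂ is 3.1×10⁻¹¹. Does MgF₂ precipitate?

Yes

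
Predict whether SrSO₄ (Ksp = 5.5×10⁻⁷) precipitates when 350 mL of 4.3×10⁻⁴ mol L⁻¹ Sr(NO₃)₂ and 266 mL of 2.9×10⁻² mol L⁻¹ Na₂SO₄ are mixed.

Yes

Total volume after mixing = 350 + 266 = 616 mL.
[Sr²⁺] = (4.3×10⁻⁴)(350)/616 = 2.4×10⁻⁴ mol L⁻¹
[SO₄²⁻] = (2.9×10⁻²)(266)/616 = 1.3×10⁻² mol L⁻¹
Q = [Sr²⁺][SO₄²⁻] = 3.1×10⁻⁶
Since Q (3.1×10⁻⁶) exceeds Ksp (5.5×10⁻⁷), SrSO₄ will precipitate.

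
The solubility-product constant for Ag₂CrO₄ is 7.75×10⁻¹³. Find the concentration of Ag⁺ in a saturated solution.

Ag₂CrO₄(s) ⇌ 2 Ag⁺(aq) + CrO₄²⁻(aq)
For each mole of Ag₂CrO₄ that dissolves per liter, [Ag⁺] = 2s and [CrO₄²⁻] = s; let s denote this solubility.
Ksp = [Ag⁺]^2[CrO₄²⁻] = (2s)^2 · s = 4s^3 = 7.75×10⁻¹³
s = 5.79×10⁻⁵ M
[Ag⁺] = 2s = 1.16×10⁻⁴ M

1.16×10⁻⁴ M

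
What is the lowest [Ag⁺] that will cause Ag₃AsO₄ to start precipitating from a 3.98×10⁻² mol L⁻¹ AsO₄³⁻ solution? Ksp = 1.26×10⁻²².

1.47×10⁻⁷ M

The threshold for precipitation is Q = Ksp.
Ag₃AsO₄(s) ⇌ 3 Ag⁺(aq) + AsO₄³⁻(aq)
Ksp = [Ag⁺]^3[AsO₄³⁻] = [Ag⁺]^3(3.98×10⁻²)
[Ag⁺]^3 = 1.26×10⁻²² / (3.98×10⁻²) = 3.17×10⁻²¹
[Ag⁺] = 1.47×10⁻⁷ mol L⁻¹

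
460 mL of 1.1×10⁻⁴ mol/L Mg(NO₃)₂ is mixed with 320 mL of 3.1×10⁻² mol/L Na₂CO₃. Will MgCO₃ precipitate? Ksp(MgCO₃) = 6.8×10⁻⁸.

Yes

The combined volume is 780 mL.
[Mg²⁺] = (1.1×10⁻⁴)(460)/780 = 6.5×10⁻⁵ mol/L
[CO₃²⁻] = (3.1×10⁻²)(320)/780 = 1.3×10⁻² mol/L
Q = [Mg²⁺][CO₃²⁻] = 8.3×10⁻⁷
Since Q (8.3×10⁻⁷) exceeds Ksp (6.8×10⁻⁸), MgCO₃ will precipitate.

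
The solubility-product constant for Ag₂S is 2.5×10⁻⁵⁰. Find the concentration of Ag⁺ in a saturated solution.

3.7×10⁻¹⁷ M

Ag₂S(s) ⇌ 2 Ag⁺(aq) + S²⁻(aq)
Let s be the molar solubility. Then [Ag⁺] = 2s and [S²⁻] = s.
Ksp = [Ag⁺]^2[S²⁻] = (2s)^2 · s = 4s^3 = 2.5×10⁻⁵⁰
s = 1.8×10⁻¹⁷ mol L⁻¹
[Ag⁺] = 2s = 3.7×10⁻¹⁷ mol L⁻¹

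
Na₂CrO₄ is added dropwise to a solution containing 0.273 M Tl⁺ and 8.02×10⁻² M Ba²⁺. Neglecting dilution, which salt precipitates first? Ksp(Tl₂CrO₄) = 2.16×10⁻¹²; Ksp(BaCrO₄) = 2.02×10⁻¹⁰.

A salt starts to precipitate once the ion product Q reaches its Ksp.
For Tl₂CrO₄: [CrO₄²⁻] = (Ksp/[Tl⁺]^2) = 2.90×10⁻¹¹ M
For BaCrO₄: [CrO₄²⁻] = (Ksp/[Ba²⁺]) = 2.52×10⁻⁹ M
Since Tl₂CrO₄ needs less CrO₄²⁻ to reach saturation, it precipitates first.

Tl₂CrO₄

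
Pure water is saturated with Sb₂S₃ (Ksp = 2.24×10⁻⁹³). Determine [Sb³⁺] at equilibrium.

2.31×10⁻¹⁹ M

Sb₂S₃(s) ⇌ 2 Sb³⁺(aq) + 3 S²⁻(aq)
With molar solubility s: [Sb³⁺] = 2s, [S²⁻] = 3s.
Ksp = [Sb³⁺]^2[S²⁻]^3 = (2s)^2 · (3s)^3 = 108s^5 = 2.24×10⁻⁹³
s = 1.16×10⁻¹⁹ mol L⁻¹
[Sb³⁺] = 2s = 2.31×10⁻¹⁹ mol L⁻¹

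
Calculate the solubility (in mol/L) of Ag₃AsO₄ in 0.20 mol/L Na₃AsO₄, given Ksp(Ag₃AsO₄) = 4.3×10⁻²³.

2.0×10⁻⁸ M

Ag₃AsO₄(s) ⇌ 3 Ag⁺(aq) + AsO₄³⁻(aq)
Let s be the solubility of Ag₃AsO₄ here. The common ion gives [AsO₄³⁻] ≈ 0.20 mol/L, and [Ag⁺] = 3s.
Ksp = [Ag⁺]^3[AsO₄³⁻] = (3s)^3(0.20)
(3s)^3 = 4.3×10⁻²³ / (0.20) = 2.2×10⁻²²
s = 2.0×10⁻⁸ mol/L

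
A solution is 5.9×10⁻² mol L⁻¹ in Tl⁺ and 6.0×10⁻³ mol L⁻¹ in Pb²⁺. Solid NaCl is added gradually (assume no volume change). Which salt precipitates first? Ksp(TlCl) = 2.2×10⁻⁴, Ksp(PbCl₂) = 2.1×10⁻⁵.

Each salt precipitates once Q = Ksp for that salt.
For TlCl: [Cl⁻] = (Ksp/[Tl⁺]) = 3.7×10⁻³ mol L⁻¹
For PbCl₂: [Cl⁻] = (Ksp/[Pb²⁺])^(1/2) = 5.9×10⁻² mol L⁻¹
Since TlCl needs less Cl⁻ to reach saturation, it precipitates first.

TlCl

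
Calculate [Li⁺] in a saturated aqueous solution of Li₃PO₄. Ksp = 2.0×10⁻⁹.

8.8×10⁻³ M

Li₃PO₄(s) ⇌ 3 Li⁺(aq) + PO₄³⁻(aq)
For each mole of Li₃PO₄ that dissolves per liter, [Li⁺] = 3s and [PO₄³⁻] = s; let s denote this solubility.
Ksp = [Li⁺]^3[PO₄³⁻] = (3s)^3 · s = 27s^4 = 2.0×10⁻⁹
s = 2.9×10⁻³ M
[Li⁺] = 3s = 8.8×10⁻³ M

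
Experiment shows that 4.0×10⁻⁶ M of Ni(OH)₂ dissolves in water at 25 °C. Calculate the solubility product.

Ksp = 2.6×10⁻¹⁶

Ni(OH)₂(s) ⇌ Ni²⁺(aq) + 2 OH⁻(aq)
If s mol/L of Ni(OH)₂ dissolves, [Ni²⁺] = s and [OH⁻] = 2s.
Ksp = [Ni²⁺][OH⁻]^2 = s · (2s)^2 = 4s^3
Ksp = 4 × (4.0×10⁻⁶)^3 = 2.6×10⁻¹⁶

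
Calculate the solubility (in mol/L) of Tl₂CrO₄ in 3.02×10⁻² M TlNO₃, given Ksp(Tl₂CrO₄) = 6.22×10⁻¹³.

Tl₂CrO₄(s) ⇌ 2 Tl⁺(aq) + CrO₄²⁻(aq)
With Tl⁺ already at 3.02×10⁻² M and s small, take [Tl⁺] ≈ 3.02×10⁻² M and [CrO₄²⁻] = s.
Ksp = [Tl⁺]^2[CrO₄²⁻] = (3.02×10⁻²)^2s
s = 6.22×10⁻¹³ / (3.02×10⁻²)^2 = 6.82×10⁻¹⁰
s = 6.82×10⁻¹⁰ M

6.82×10⁻¹⁰ M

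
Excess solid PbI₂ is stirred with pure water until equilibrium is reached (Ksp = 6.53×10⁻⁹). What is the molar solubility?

PbI₂(s) ⇌ Pb²⁺(aq) + 2 I⁻(aq)
For each mole of PbI₂ that dissolves per liter, [Pb²⁺] = s and [I⁻] = 2s; let s denote this solubility.
Ksp = [Pb²⁺][I⁻]^2 = s · (2s)^2 = 4s^3
4s^3 = 6.53×10⁻⁹  ⇒  s^3 = 1.63×10⁻⁹
s = (1.63×10⁻⁹)^(1/3) = 1.18×10⁻³ M

1.18×10⁻³ M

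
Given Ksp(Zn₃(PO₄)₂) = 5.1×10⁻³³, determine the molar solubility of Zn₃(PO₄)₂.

Zn₃(PO₄)₂(s) ⇌ 3 Zn²⁺(aq) + 2 PO₄³⁻(aq)
For each mole of Zn₃(PO₄)₂ that dissolves per liter, [Zn²⁺] = 3s and [PO₄³⁻] = 2s; let s denote this solubility.
Ksp = [Zn²⁺]^3[PO₄³⁻]^2 = (3s)^3 · (2s)^2 = 108s^5
108s^5 = 5.1×10⁻³³  ⇒  s^5 = 4.7×10⁻³⁵
s = 1.4×10⁻⁷ M

1.4×10⁻⁷ M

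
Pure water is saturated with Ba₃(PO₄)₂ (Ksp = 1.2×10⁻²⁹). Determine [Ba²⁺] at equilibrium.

1.9×10⁻⁶ M

Ba₃(PO₄)₂(s) ⇌ 3 Ba²⁺(aq) + 2 PO₄³⁻(aq)
Call the molar solubility s, so that [Ba²⁺] = 3s and [PO₄³⁻] = 2s.
Ksp = [Ba²⁺]^3[PO₄³⁻]^2 = (3s)^3 · (2s)^2 = 108s^5 = 1.2×10⁻²⁹
s = 6.4×10⁻⁷ mol L⁻¹
[Ba²⁺] = 3s = 1.9×10⁻⁶ mol L⁻¹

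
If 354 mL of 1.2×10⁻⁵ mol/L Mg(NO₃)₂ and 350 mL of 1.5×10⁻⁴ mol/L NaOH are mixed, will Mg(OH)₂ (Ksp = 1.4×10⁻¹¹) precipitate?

No

The combined volume is 704 mL.
[Mg²⁺] = (1.2×10⁻⁵)(354)/704 = 6.0×10⁻⁶ mol/L
[OH⁻] = (1.5×10⁻⁴)(350)/704 = 7.5×10⁻⁵ mol/L
Q = [Mg²⁺][OH⁻]^2 = 3.4×10⁻¹⁴
Since Q (3.4×10⁻¹⁴) is less than Ksp (1.4×10⁻¹¹), no Mg(OH)₂ precipitates.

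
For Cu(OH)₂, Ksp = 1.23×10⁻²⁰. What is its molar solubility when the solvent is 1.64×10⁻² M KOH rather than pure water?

Cu(OH)₂(s) ⇌ Cu²⁺(aq) + 2 OH⁻(aq)
With OH⁻ already at 1.64×10⁻² M and s small, take [OH⁻] ≈ 1.64×10⁻² M and [Cu²⁺] = s.
Ksp = [Cu²⁺][OH⁻]^2 = s(1.64×10⁻²)^2
s = 1.23×10⁻²⁰ / (1.64×10⁻²)^2 = 4.57×10⁻¹⁷
s = 4.57×10⁻¹⁷ M

4.57×10⁻¹⁷ M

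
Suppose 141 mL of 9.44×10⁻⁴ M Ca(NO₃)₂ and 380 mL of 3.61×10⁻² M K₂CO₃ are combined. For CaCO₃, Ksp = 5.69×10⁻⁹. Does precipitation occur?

After mixing, V = 141 mL + 380 mL = 521 mL.
[Ca²⁺] = (9.44×10⁻⁴)(141)/521 = 2.55×10⁻⁴ M
[CO₃²⁻] = (3.61×10⁻²)(380)/521 = 2.63×10⁻² M
Q = [Ca²⁺][CO₃²⁻] = 6.73×10⁻⁶
Q = 6.73×10⁻⁶ > Ksp = 5.69×10⁻⁹, so the solution is supersaturated and CaCO₃ precipitates.

Yes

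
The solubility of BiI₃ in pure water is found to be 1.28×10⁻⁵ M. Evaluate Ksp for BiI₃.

Ksp = 7.25×10⁻¹⁹

BiI₃(s) ⇌ Bi³⁺(aq) + 3 I⁻(aq)
Call the molar solubility s, so that [Bi³⁺] = s and [I⁻] = 3s.
Ksp = [Bi³⁺][I⁻]^3 = s · (3s)^3 = 27s^4
Ksp = 27 × (1.28×10⁻⁵)^4 = 7.25×10⁻¹⁹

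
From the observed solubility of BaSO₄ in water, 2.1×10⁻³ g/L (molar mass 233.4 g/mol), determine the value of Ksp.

Convert to molarity: s = 2.1×10⁻³ / 233.4 = 8.997×10⁻⁶ mol/L
BaSO₄(s) ⇌ Ba²⁺(aq) + SO₄²⁻(aq)
Let s be the molar solubility. Then [Ba²⁺] = s and [SO₄²⁻] = s.
Ksp = [Ba²⁺][SO₄²⁻] = s · s = s^2
Ksp = (8.997×10⁻⁶)^2 = 8.1×10⁻¹¹

Ksp = 8.1×10⁻¹¹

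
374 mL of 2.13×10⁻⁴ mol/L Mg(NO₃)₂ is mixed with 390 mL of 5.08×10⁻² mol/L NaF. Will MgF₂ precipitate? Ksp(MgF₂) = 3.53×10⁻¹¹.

Yes

After mixing, V = 374 mL + 390 mL = 764 mL.
[Mg²⁺] = (2.13×10⁻⁴)(374)/764 = 1.04×10⁻⁴ mol/L
[F⁻] = (5.08×10⁻²)(390)/764 = 2.59×10⁻² mol/L
Q = [Mg²⁺][F⁻]^2 = 7.01×10⁻⁸
Because Q > Ksp (7.01×10⁻⁸ vs 3.53×10⁻¹¹), a precipitate of MgF₂ forms.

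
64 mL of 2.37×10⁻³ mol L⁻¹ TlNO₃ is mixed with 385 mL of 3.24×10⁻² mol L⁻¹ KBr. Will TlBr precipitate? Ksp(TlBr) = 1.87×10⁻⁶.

The combined volume is 449 mL.
[Tl⁺] = (2.37×10⁻³)(64)/449 = 3.38×10⁻⁴ mol L⁻¹
[Br⁻] = (3.24×10⁻²)(385)/449 = 2.78×10⁻² mol L⁻¹
Q = [Tl⁺][Br⁻] = 9.39×10⁻⁶
Because Q > Ksp (9.39×10⁻⁶ vs 1.87×10⁻⁶), a precipitate of TlBr forms.

Yes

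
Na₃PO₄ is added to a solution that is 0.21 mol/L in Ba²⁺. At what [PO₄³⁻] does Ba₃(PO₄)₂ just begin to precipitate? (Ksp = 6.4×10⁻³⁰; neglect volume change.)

The threshold for precipitation is Q = Ksp.
Ba₃(PO₄)₂(s) ⇌ 3 Ba²⁺(aq) + 2 PO₄³⁻(aq)
Ksp = [Ba²⁺]^3[PO₄³⁻]^2 = [PO₄³⁻]^2(0.21)^3
[PO₄³⁻]^2 = 6.4×10⁻³⁰ / (0.21)^3 = 6.9×10⁻²⁸
[PO₄³⁻] = 2.6×10⁻¹⁴ mol/L

2.6×10⁻¹⁴ M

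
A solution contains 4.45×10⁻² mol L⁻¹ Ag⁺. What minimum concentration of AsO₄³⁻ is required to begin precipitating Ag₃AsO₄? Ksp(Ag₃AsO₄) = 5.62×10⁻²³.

6.38×10⁻¹⁹ M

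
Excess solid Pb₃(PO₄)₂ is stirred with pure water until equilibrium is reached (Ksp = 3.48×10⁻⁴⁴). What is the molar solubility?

Pb₃(PO₄)₂(s) ⇌ 3 Pb²⁺(aq) + 2 PO₄³⁻(aq)
Let s be the molar solubility. Then [Pb²⁺] = 3s and [PO₄³⁻] = 2s.
Ksp = [Pb²⁺]^3[PO₄³⁻]^2 = (3s)^3 · (2s)^2 = 108s^5
108s^5 = 3.48×10⁻⁴⁴  ⇒  s^5 = 3.22×10⁻⁴⁶
s = 7.97×10⁻¹⁰ M

7.97×10⁻¹⁰ M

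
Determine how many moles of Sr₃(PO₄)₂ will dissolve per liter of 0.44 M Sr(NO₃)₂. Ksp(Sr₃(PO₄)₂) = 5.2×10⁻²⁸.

3.9×10⁻¹⁴ M

Sr₃(PO₄)₂(s) ⇌ 3 Sr²⁺(aq) + 2 PO₄³⁻(aq)
Let s be the solubility of Sr₃(PO₄)₂ here. The common ion gives [Sr²⁺] ≈ 0.44 M, and [PO₄³⁻] = 2s.
Ksp = [Sr²⁺]^3[PO₄³⁻]^2 = (0.44)^3(2s)^2
(2s)^2 = 5.2×10⁻²⁸ / (0.44)^3 = 6.1×10⁻²⁷
s = 3.9×10⁻¹⁴ M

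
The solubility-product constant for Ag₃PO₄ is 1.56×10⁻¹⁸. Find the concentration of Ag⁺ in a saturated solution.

Ag₃PO₄(s) ⇌ 3 Ag⁺(aq) + PO₄³⁻(aq)
For each mole of Ag₃PO₄ that dissolves per liter, [Ag⁺] = 3s and [PO₄³⁻] = s; let s denote this solubility.
Ksp = [Ag⁺]^3[PO₄³⁻] = (3s)^3 · s = 27s^4 = 1.56×10⁻¹⁸
s = 1.55×10⁻⁵ M
[Ag⁺] = 3s = 4.65×10⁻⁵ M

4.65×10⁻⁵ M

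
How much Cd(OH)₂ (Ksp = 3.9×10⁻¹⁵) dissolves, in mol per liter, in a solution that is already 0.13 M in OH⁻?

2.3×10⁻¹³ M

Cd(OH)₂(s) ⇌ Cd²⁺(aq) + 2 OH⁻(aq)
OH⁻ is already present at 0.13 M. If s mol/L of Cd(OH)₂ dissolves, [Cd²⁺] = s while [OH⁻] ≈ 0.13 M.
Ksp = [Cd²⁺][OH⁻]^2 = s(0.13)^2
s = 3.9×10⁻¹⁵ / (0.13)^2 = 2.3×10⁻¹³
s = 2.3×10⁻¹³ M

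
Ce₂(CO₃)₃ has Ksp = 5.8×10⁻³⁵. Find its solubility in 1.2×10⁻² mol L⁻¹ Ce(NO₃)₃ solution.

Ce₂(CO₃)₃(s) ⇌ 2 Ce³⁺(aq) + 3 CO₃²⁻(aq)
With Ce³⁺ already at 1.2×10⁻² mol L⁻¹ and s small, take [Ce³⁺] ≈ 1.2×10⁻² mol L⁻¹ and [CO₃²⁻] = 3s.
Ksp = [Ce³⁺]^2[CO₃²⁻]^3 = (1.2×10⁻²)^2(3s)^3
(3s)^3 = 5.8×10⁻³⁵ / (1.2×10⁻²)^2 = 4.0×10⁻³¹
s = 2.5×10⁻¹¹ mol L⁻¹

2.5×10⁻¹¹ M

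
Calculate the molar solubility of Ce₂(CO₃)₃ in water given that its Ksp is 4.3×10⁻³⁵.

Ce₂(CO₃)₃(s) ⇌ 2 Ce³⁺(aq) + 3 CO₃²⁻(aq)
If s mol/L of Ce₂(CO₃)₃ dissolves, [Ce³⁺] = 2s and [CO₃²⁻] = 3s.
Ksp = [Ce³⁺]^2[CO₃²⁻]^3 = (2s)^2 · (3s)^3 = 108s^5
108s^5 = 4.3×10⁻³⁵  ⇒  s^5 = 4.0×10⁻³⁷
Taking the 5th root, s = 5.2×10⁻⁸ mol/L.

5.2×10⁻⁸ M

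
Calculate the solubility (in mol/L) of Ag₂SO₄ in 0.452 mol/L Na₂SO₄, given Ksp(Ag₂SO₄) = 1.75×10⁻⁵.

3.11×10⁻³ M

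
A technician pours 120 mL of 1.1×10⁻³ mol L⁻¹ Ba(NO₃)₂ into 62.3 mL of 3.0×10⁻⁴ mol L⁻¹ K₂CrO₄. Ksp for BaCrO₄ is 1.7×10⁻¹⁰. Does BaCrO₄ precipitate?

Yes

The combined volume is 182.3 mL.
[Ba²⁺] = (1.1×10⁻³)(120)/182.3 = 7.2×10⁻⁴ mol L⁻¹
[CrO₄²⁻] = (3.0×10⁻⁴)(62.3)/182.3 = 1.0×10⁻⁴ mol L⁻¹
Q = [Ba²⁺][CrO₄²⁻] = 7.4×10⁻⁸
Q = 7.4×10⁻⁸ > Ksp = 1.7×10⁻¹⁰, so the solution is supersaturated and BaCrO₄ precipitates.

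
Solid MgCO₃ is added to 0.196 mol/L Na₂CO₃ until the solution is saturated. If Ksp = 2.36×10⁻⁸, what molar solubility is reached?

MgCO₃(s) ⇌ Mg²⁺(aq) + CO₃²⁻(aq)
Let s be the solubility of MgCO₃ here. The common ion gives [CO₃²⁻] ≈ 0.196 mol/L, and [Mg²⁺] = s.
Ksp = [Mg²⁺][CO₃²⁻] = s(0.196)
s = 2.36×10⁻⁸ / (0.196) = 1.20×10⁻⁷
s = 1.20×10⁻⁷ mol/L

1.20×10⁻⁷ M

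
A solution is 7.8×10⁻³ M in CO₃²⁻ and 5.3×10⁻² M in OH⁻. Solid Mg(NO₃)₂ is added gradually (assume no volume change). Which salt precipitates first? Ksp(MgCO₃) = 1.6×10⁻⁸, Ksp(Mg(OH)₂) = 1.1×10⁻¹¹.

A salt starts to precipitate once the ion product Q reaches its Ksp.
For MgCO₃: [Mg²⁺] = (Ksp/[CO₃²⁻]) = 2.1×10⁻⁶ M
For Mg(OH)₂: [Mg²⁺] = (Ksp/[OH⁻]^2) = 3.9×10⁻⁹ M
Since Mg(OH)₂ needs less Mg²⁺ to reach saturation, it precipitates first.

Mg(OH)₂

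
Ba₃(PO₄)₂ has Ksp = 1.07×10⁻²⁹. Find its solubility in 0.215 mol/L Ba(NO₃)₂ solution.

1.64×10⁻¹⁴ M

Ba₃(PO₄)₂(s) ⇌ 3 Ba²⁺(aq) + 2 PO₄³⁻(aq)
Ba²⁺ is already present at 0.215 mol/L. If s mol/L of Ba₃(PO₄)₂ dissolves, [PO₄³⁻] = 2s while [Ba²⁺] ≈ 0.215 mol/L.
Ksp = [Ba²⁺]^3[PO₄³⁻]^2 = (0.215)^3(2s)^2
(2s)^2 = 1.07×10⁻²⁹ / (0.215)^3 = 1.08×10⁻²⁷
s = 1.64×10⁻¹⁴ mol/L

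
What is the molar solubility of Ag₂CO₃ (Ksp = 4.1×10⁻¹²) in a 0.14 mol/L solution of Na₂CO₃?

2.7×10⁻⁶ M

Ag₂CO₃(s) ⇌ 2 Ag⁺(aq) + CO₃²⁻(aq)
The solution already contains CO₃²⁻ at 0.14 mol/L. Let s be the molar solubility of Ag₂CO₃.
[CO₃²⁻] ≈ 0.14 mol/L (common ion dominates); [Ag⁺] = 2s.
Ksp = [Ag⁺]^2[CO₃²⁻] = (2s)^2(0.14)
(2s)^2 = 4.1×10⁻¹² / (0.14) = 2.9×10⁻¹¹
s = 2.7×10⁻⁶ mol/L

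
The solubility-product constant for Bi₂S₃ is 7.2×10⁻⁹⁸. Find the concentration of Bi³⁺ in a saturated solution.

Bi₂S₃(s) ⇌ 2 Bi³⁺(aq) + 3 S²⁻(aq)
Let s be the molar solubility. Then [Bi³⁺] = 2s and [S²⁻] = 3s.
Ksp = [Bi³⁺]^2[S²⁻]^3 = (2s)^2 · (3s)^3 = 108s^5 = 7.2×10⁻⁹⁸
s = 1.5×10⁻²⁰ mol/L
[Bi³⁺] = 2s = 2.9×10⁻²⁰ mol/L

2.9×10⁻²⁰ M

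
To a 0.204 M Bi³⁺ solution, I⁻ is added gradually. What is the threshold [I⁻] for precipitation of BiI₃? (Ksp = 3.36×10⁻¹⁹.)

1.18×10⁻⁶ M

Each salt precipitates once Q = Ksp for that salt.
BiI₃(s) ⇌ Bi³⁺(aq) + 3 I⁻(aq)
Ksp = [Bi³⁺][I⁻]^3 = [I⁻]^3(0.204)
[I⁻]^3 = 3.36×10⁻¹⁹ / (0.204) = 1.65×10⁻¹⁸
[I⁻] = 1.18×10⁻⁶ M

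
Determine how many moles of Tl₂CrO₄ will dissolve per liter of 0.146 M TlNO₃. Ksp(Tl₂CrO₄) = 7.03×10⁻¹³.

Tl₂CrO₄(s) ⇌ 2 Tl⁺(aq) + CrO₄²⁻(aq)
The solution already contains Tl⁺ at 0.146 M. Let s be the molar solubility of Tl₂CrO₄.
[Tl⁺] ≈ 0.146 M (common ion dominates); [CrO₄²⁻] = s.
Ksp = [Tl⁺]^2[CrO₄²⁻] = (0.146)^2s
s = 7.03×10⁻¹³ / (0.146)^2 = 3.30×10⁻¹¹
s = 3.30×10⁻¹¹ M

3.30×10⁻¹¹ M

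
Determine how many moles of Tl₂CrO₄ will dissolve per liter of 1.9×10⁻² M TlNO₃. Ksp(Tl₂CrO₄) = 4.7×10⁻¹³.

1.3×10⁻⁹ M

Tl₂CrO₄(s) ⇌ 2 Tl⁺(aq) + CrO₄²⁻(aq)
Tl⁺ is already present at 1.9×10⁻² M. If s mol/L of Tl₂CrO₄ dissolves, [CrO₄²⁻] = s while [Tl⁺] ≈ 1.9×10⁻² M.
Ksp = [Tl⁺]^2[CrO₄²⁻] = (1.9×10⁻²)^2s
s = 4.7×10⁻¹³ / (1.9×10⁻²)^2 = 1.3×10⁻⁹
s = 1.3×10⁻⁹ M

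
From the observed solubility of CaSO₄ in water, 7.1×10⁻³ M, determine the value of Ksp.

Ksp = 5.0×10⁻⁵

CaSO₄(s) ⇌ Ca²⁺(aq) + SO₄²⁻(aq)
If s mol/L of CaSO₄ dissolves, [Ca²⁺] = s and [SO₄²⁻] = s.
Ksp = [Ca²⁺][SO₄²⁻] = s · s = s^2
Ksp = (7.1×10⁻³)^2 = 5.0×10⁻⁵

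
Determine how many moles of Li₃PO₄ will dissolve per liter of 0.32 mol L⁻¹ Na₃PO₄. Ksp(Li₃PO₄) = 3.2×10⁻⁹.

7.2×10⁻⁴ M

Li₃PO₄(s) ⇌ 3 Li⁺(aq) + PO₄³⁻(aq)
Let s be the solubility of Li₃PO₄ here. The common ion gives [PO₄³⁻] ≈ 0.32 mol L⁻¹, and [Li⁺] = 3s.
Ksp = [Li⁺]^3[PO₄³⁻] = (3s)^3(0.32)
(3s)^3 = 3.2×10⁻⁹ / (0.32) = 1.0×10⁻⁸
s = 7.2×10⁻⁴ mol L⁻¹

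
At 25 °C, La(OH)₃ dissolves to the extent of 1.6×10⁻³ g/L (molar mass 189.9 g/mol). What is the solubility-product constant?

Convert to molarity: s = 1.6×10⁻³ / 189.9 = 8.425×10⁻⁶ mol/L
La(OH)₃(s) ⇌ La³⁺(aq) + 3 OH⁻(aq)
For each mole of La(OH)₃ that dissolves per liter, [La³⁺] = s and [OH⁻] = 3s; let s denote this solubility.
Ksp = [La³⁺][OH⁻]^3 = s · (3s)^3 = 27s^4
Ksp = 27 × (8.425×10⁻⁶)^4 = 1.4×10⁻¹⁹

Ksp = 1.4×10⁻¹⁹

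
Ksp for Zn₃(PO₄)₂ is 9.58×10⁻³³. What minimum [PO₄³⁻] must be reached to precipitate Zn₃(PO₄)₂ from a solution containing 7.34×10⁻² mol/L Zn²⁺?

4.92×10⁻¹⁵ M

Precipitation begins when Q = Ksp.
Zn₃(PO₄)₂(s) ⇌ 3 Zn²⁺(aq) + 2 PO₄³⁻(aq)
Ksp = [Zn²⁺]^3[PO₄³⁻]^2 = [PO₄³⁻]^2(7.34×10⁻²)^3
[PO₄³⁻]^2 = 9.58×10⁻³³ / (7.34×10⁻²)^3 = 2.42×10⁻²⁹
[PO₄³⁻] = 4.92×10⁻¹⁵ mol/L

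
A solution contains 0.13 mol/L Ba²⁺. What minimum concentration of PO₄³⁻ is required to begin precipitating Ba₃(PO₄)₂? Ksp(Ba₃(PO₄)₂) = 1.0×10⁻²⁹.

A salt starts to precipitate once the ion product Q reaches its Ksp.
Ba₃(PO₄)₂(s) ⇌ 3 Ba²⁺(aq) + 2 PO₄³⁻(aq)
Ksp = [Ba²⁺]^3[PO₄³⁻]^2 = [PO₄³⁻]^2(0.13)^3
[PO₄³⁻]^2 = 1.0×10⁻²⁹ / (0.13)^3 = 4.6×10⁻²⁷
[PO₄³⁻] = 6.7×10⁻¹⁴ mol/L

6.7×10⁻¹⁴ M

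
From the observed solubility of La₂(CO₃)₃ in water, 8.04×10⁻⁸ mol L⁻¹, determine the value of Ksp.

Ksp = 3.63×10⁻³⁴

La₂(CO₃)₃(s) ⇌ 2 La³⁺(aq) + 3 CO₃²⁻(aq)
If s mol/L of La₂(CO₃)₃ dissolves, [La³⁺] = 2s and [CO₃²⁻] = 3s.
Ksp = [La³⁺]^2[CO₃²⁻]^3 = (2s)^2 · (3s)^3 = 108s^5
Ksp = 108 × (8.04×10⁻⁸)^5 = 3.63×10⁻³⁴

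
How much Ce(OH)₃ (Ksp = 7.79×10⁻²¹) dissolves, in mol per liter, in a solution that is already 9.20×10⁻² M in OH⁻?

1.00×10⁻¹⁷ M

Ce(OH)₃(s) ⇌ Ce³⁺(aq) + 3 OH⁻(aq)
With OH⁻ already at 9.20×10⁻² M and s small, take [OH⁻] ≈ 9.20×10⁻² M and [Ce³⁺] = s.
Ksp = [Ce³⁺][OH⁻]^3 = s(9.20×10⁻²)^3
s = 7.79×10⁻²¹ / (9.20×10⁻²)^3 = 1.00×10⁻¹⁷
s = 1.00×10⁻¹⁷ M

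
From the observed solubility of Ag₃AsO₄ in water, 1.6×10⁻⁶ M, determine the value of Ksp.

Ksp = 1.8×10⁻²²

Ag₃AsO₄(s) ⇌ 3 Ag⁺(aq) + AsO₄³⁻(aq)
Call the molar solubility s, so that [Ag⁺] = 3s and [AsO₄³⁻] = s.
Ksp = [Ag⁺]^3[AsO₄³⁻] = (3s)^3 · s = 27s^4
Ksp = 27 × (1.6×10⁻⁶)^4 = 1.8×10⁻²²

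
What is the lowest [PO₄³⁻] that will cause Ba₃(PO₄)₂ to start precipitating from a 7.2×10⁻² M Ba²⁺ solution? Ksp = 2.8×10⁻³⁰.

8.7×10⁻¹⁴ M

Precipitation begins when Q = Ksp.
Ba₃(PO₄)₂(s) ⇌ 3 Ba²⁺(aq) + 2 PO₄³⁻(aq)
Ksp = [Ba²⁺]^3[PO₄³⁻]^2 = [PO₄³⁻]^2(7.2×10⁻²)^3
[PO₄³⁻]^2 = 2.8×10⁻³⁰ / (7.2×10⁻²)^3 = 7.5×10⁻²⁷
[PO₄³⁻] = 8.7×10⁻¹⁴ M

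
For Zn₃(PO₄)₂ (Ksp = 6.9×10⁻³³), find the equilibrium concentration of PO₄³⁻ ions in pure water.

Zn₃(PO₄)₂(s) ⇌ 3 Zn²⁺(aq) + 2 PO₄³⁻(aq)
If s mol/L of Zn₃(PO₄)₂ dissolves, [Zn²⁺] = 3s and [PO₄³⁻] = 2s.
Ksp = [Zn²⁺]^3[PO₄³⁻]^2 = (3s)^3 · (2s)^2 = 108s^5 = 6.9×10⁻³³
s = 1.4×10⁻⁷ mol L⁻¹
[PO₄³⁻] = 2s = 2.9×10⁻⁷ mol L⁻¹

2.9×10⁻⁷ M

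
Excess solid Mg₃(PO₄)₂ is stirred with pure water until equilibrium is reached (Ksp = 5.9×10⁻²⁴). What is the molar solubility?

8.9×10⁻⁶ M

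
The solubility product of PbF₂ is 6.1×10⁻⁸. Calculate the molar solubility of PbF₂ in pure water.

PbF₂(s) ⇌ Pb²⁺(aq) + 2 F⁻(aq)
Call the molar solubility s, so that [Pb²⁺] = s and [F⁻] = 2s.
Ksp = [Pb²⁺][F⁻]^2 = s · (2s)^2 = 4s^3
4s^3 = 6.1×10⁻⁸  ⇒  s^3 = 1.5×10⁻⁸
s = 2.5×10⁻³ M

2.5×10⁻³ M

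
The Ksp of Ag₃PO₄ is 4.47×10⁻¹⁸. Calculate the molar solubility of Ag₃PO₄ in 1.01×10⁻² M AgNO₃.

4.34×10⁻¹² M

Ag₃PO₄(s) ⇌ 3 Ag⁺(aq) + PO₄³⁻(aq)
The solution already contains Ag⁺ at 1.01×10⁻² M. Let s be the molar solubility of Ag₃PO₄.
[Ag⁺] ≈ 1.01×10⁻² M (common ion dominates); [PO₄³⁻] = s.
Ksp = [Ag⁺]^3[PO₄³⁻] = (1.01×10⁻²)^3s
s = 4.47×10⁻¹⁸ / (1.01×10⁻²)^3 = 4.34×10⁻¹²
s = 4.34×10⁻¹² M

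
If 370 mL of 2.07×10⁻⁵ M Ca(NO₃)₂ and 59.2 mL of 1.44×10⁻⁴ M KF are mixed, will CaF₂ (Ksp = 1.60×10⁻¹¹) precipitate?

No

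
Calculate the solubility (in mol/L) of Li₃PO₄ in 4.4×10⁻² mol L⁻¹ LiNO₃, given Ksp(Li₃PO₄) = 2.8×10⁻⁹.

Li₃PO₄(s) ⇌ 3 Li⁺(aq) + PO₄³⁻(aq)
The solution already contains Li⁺ at 4.4×10⁻² mol L⁻¹. Let s be the molar solubility of Li₃PO₄.
[Li⁺] ≈ 4.4×10⁻² mol L⁻¹ (common ion dominates); [PO₄³⁻] = s.
Ksp = [Li⁺]^3[PO₄³⁻] = (4.4×10⁻²)^3s
s = 2.8×10⁻⁹ / (4.4×10⁻²)^3 = 3.3×10⁻⁵
s = 3.3×10⁻⁵ mol L⁻¹

3.3×10⁻⁵ M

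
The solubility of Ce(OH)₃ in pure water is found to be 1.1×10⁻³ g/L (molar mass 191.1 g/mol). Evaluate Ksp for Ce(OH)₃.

Ksp = 3.0×10⁻²⁰

s = (1.1×10⁻³ g L⁻¹)/(191.1 g mol⁻¹) = 5.756×10⁻⁶ M
Ce(OH)₃(s) ⇌ Ce³⁺(aq) + 3 OH⁻(aq)
For each mole of Ce(OH)₃ that dissolves per liter, [Ce³⁺] = s and [OH⁻] = 3s; let s denote this solubility.
Ksp = [Ce³⁺][OH⁻]^3 = s · (3s)^3 = 27s^4
Ksp = 27 × (5.756×10⁻⁶)^4 = 3.0×10⁻²⁰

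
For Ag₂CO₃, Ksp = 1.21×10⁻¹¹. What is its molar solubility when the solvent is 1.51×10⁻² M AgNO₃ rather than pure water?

5.31×10⁻⁸ M

Ag₂CO₃(s) ⇌ 2 Ag⁺(aq) + CO₃²⁻(aq)
Let s be the solubility of Ag₂CO₃ here. The common ion gives [Ag⁺] ≈ 1.51×10⁻² M, and [CO₃²⁻] = s.
Ksp = [Ag⁺]^2[CO₃²⁻] = (1.51×10⁻²)^2s
s = 1.21×10⁻¹¹ / (1.51×10⁻²)^2 = 5.31×10⁻⁸
s = 5.31×10⁻⁸ M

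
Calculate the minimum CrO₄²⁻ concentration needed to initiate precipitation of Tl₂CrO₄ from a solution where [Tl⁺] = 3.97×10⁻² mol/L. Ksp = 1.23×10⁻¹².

The threshold for precipitation is Q = Ksp.
Tl₂CrO₄(s) ⇌ 2 Tl⁺(aq) + CrO₄²⁻(aq)
Ksp = [Tl⁺]^2[CrO₄²⁻] = [CrO₄²⁻](3.97×10⁻²)^2
[CrO₄²⁻] = 1.23×10⁻¹² / (3.97×10⁻²)^2 = 7.80×10⁻¹⁰
[CrO₄²⁻] = 7.80×10⁻¹⁰ mol/L

7.80×10⁻¹⁰ M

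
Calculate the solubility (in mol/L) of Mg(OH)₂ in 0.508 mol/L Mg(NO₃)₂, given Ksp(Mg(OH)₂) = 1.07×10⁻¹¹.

Mg(OH)₂(s) ⇌ Mg²⁺(aq) + 2 OH⁻(aq)
Mg²⁺ is already present at 0.508 mol/L. If s mol/L of Mg(OH)₂ dissolves, [OH⁻] = 2s while [Mg²⁺] ≈ 0.508 mol/L.
Ksp = [Mg²⁺][OH⁻]^2 = (0.508)(2s)^2
(2s)^2 = 1.07×10⁻¹¹ / (0.508) = 2.11×10⁻¹¹
s = 2.29×10⁻⁶ mol/L

2.29×10⁻⁶ M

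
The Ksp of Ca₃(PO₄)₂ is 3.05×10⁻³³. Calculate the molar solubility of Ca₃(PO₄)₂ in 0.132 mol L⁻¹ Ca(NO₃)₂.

Ca₃(PO₄)₂(s) ⇌ 3 Ca²⁺(aq) + 2 PO₄³⁻(aq)
The solution already contains Ca²⁺ at 0.132 mol L⁻¹. Let s be the molar solubility of Ca₃(PO₄)₂.
[Ca²⁺] ≈ 0.132 mol L⁻¹ (common ion dominates); [PO₄³⁻] = 2s.
Ksp = [Ca²⁺]^3[PO₄³⁻]^2 = (0.132)^3(2s)^2
(2s)^2 = 3.05×10⁻³³ / (0.132)^3 = 1.33×10⁻³⁰
s = 5.76×10⁻¹⁶ mol L⁻¹

5.76×10⁻¹⁶ M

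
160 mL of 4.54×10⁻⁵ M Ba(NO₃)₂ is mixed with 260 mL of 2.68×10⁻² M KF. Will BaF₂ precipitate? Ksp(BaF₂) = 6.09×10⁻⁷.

The combined volume is 420 mL.
[Ba²⁺] = (4.54×10⁻⁵)(160)/420 = 1.73×10⁻⁵ M
[F⁻] = (2.68×10⁻²)(260)/420 = 1.66×10⁻² M
Q = [Ba²⁺][F⁻]^2 = 4.76×10⁻⁹
Q = 4.76×10⁻⁹ < Ksp = 6.09×10⁻⁷, so the solution is unsaturated and no precipitate forms.

No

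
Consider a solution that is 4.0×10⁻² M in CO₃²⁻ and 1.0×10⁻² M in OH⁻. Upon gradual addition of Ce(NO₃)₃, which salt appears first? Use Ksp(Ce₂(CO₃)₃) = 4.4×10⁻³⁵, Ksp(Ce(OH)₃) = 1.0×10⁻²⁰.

Ce₂(CO₃)₃

Each salt precipitates once Q = Ksp for that salt.
For Ce₂(CO₃)₃: [Ce³⁺] = (Ksp/[CO₃²⁻]^3)^(1/2) = 8.3×10⁻¹⁶ M
For Ce(OH)₃: [Ce³⁺] = (Ksp/[OH⁻]^3) = 1.0×10⁻¹⁴ M
The smaller threshold [Ce³⁺] is reached first, so Ce₂(CO₃)₃ precipitates first.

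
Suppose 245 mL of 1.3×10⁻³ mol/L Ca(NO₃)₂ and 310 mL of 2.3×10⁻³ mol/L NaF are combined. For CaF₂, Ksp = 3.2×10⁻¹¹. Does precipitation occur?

Yes

The combined volume is 555 mL.
[Ca²⁺] = (1.3×10⁻³)(245)/555 = 5.7×10⁻⁴ mol/L
[F⁻] = (2.3×10⁻³)(310)/555 = 1.3×10⁻³ mol/L
Q = [Ca²⁺][F⁻]^2 = 9.5×10⁻¹⁰
Because Q > Ksp (9.5×10⁻¹⁰ vs 3.2×10⁻¹¹), a precipitate of CaF₂ forms.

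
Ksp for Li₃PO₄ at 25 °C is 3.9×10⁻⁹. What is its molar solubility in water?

3.5×10⁻³ M

Li₃PO₄(s) ⇌ 3 Li⁺(aq) + PO₄³⁻(aq)
Call the molar solubility s, so that [Li⁺] = 3s and [PO₄³⁻] = s.
Ksp = [Li⁺]^3[PO₄³⁻] = (3s)^3 · s = 27s^4
27s^4 = 3.9×10⁻⁹  ⇒  s^4 = 1.4×10⁻¹⁰
s = 3.5×10⁻³ mol/L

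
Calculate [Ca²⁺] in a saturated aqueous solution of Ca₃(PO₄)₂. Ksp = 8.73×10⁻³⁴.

2.88×10⁻⁷ M

Ca₃(PO₄)₂(s) ⇌ 3 Ca²⁺(aq) + 2 PO₄³⁻(aq)
If s mol/L of Ca₃(PO₄)₂ dissolves, [Ca²⁺] = 3s and [PO₄³⁻] = 2s.
Ksp = [Ca²⁺]^3[PO₄³⁻]^2 = (3s)^3 · (2s)^2 = 108s^5 = 8.73×10⁻³⁴
s = 9.58×10⁻⁸ mol L⁻¹
[Ca²⁺] = 3s = 2.88×10⁻⁷ mol L⁻¹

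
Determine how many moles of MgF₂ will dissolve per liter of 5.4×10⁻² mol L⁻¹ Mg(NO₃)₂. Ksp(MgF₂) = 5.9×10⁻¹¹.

MgF₂(s) ⇌ Mg²⁺(aq) + 2 F⁻(aq)
Let s be the solubility of MgF₂ here. The common ion gives [Mg²⁺] ≈ 5.4×10⁻² mol L⁻¹, and [F⁻] = 2s.
Ksp = [Mg²⁺][F⁻]^2 = (5.4×10⁻²)(2s)^2
(2s)^2 = 5.9×10⁻¹¹ / (5.4×10⁻²) = 1.1×10⁻⁹
s = 1.7×10⁻⁵ mol L⁻¹

1.7×10⁻⁵ M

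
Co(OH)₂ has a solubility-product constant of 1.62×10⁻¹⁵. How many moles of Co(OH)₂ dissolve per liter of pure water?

Co(OH)₂(s) ⇌ Co²⁺(aq) + 2 OH⁻(aq)
With molar solubility s: [Co²⁺] = s, [OH⁻] = 2s.
Ksp = [Co²⁺][OH⁻]^2 = s · (2s)^2 = 4s^3
4s^3 = 1.62×10⁻¹⁵  ⇒  s^3 = 4.05×10⁻¹⁶
s = (4.05×10⁻¹⁶)^(1/3) = 7.40×10⁻⁶ mol L⁻¹

7.40×10⁻⁶ M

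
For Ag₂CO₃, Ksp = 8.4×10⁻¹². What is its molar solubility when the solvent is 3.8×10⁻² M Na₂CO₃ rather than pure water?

7.4×10⁻⁶ M

Ag₂CO₃(s) ⇌ 2 Ag⁺(aq) + CO₃²⁻(aq)
Let s be the solubility of Ag₂CO₃ here. The common ion gives [CO₃²⁻] ≈ 3.8×10⁻² M, and [Ag⁺] = 2s.
Ksp = [Ag⁺]^2[CO₃²⁻] = (2s)^2(3.8×10⁻²)
(2s)^2 = 8.4×10⁻¹² / (3.8×10⁻²) = 2.2×10⁻¹⁰
s = 7.4×10⁻⁶ M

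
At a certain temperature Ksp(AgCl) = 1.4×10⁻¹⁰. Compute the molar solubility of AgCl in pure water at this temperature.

1.2×10⁻⁵ M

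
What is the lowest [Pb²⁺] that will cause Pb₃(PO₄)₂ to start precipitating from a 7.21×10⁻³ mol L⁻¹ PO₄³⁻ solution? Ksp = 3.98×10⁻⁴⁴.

The threshold for precipitation is Q = Ksp.
Pb₃(PO₄)₂(s) ⇌ 3 Pb²⁺(aq) + 2 PO₄³⁻(aq)
Ksp = [Pb²⁺]^3[PO₄³⁻]^2 = [Pb²⁺]^3(7.21×10⁻³)^2
[Pb²⁺]^3 = 3.98×10⁻⁴⁴ / (7.21×10⁻³)^2 = 7.66×10⁻⁴⁰
[Pb²⁺] = 9.15×10⁻¹⁴ mol L⁻¹

9.15×10⁻¹⁴ M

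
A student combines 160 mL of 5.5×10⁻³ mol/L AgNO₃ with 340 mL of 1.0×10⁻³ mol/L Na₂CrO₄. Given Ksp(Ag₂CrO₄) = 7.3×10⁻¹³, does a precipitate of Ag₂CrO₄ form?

The combined volume is 500 mL.
[Ag⁺] = (5.5×10⁻³)(160)/500 = 1.8×10⁻³ mol/L
[CrO₄²⁻] = (1.0×10⁻³)(340)/500 = 6.8×10⁻⁴ mol/L
Q = [Ag⁺]^2[CrO₄²⁻] = 2.1×10⁻⁹
Q = 2.1×10⁻⁹ > Ksp = 7.3×10⁻¹³, so the solution is supersaturated and Ag₂CrO₄ precipitates.

Yes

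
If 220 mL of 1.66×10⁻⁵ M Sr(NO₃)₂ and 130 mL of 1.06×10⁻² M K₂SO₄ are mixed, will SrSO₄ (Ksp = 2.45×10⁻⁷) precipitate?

The combined volume is 350 mL.
[Sr²⁺] = (1.66×10⁻⁵)(220)/350 = 1.04×10⁻⁵ M
[SO₄²⁻] = (1.06×10⁻²)(130)/350 = 3.94×10⁻³ M
Q = [Sr²⁺][SO₄²⁻] = 4.11×10⁻⁸
Since Q (4.11×10⁻⁸) is less than Ksp (2.45×10⁻⁷), no SrSO₄ precipitates.

No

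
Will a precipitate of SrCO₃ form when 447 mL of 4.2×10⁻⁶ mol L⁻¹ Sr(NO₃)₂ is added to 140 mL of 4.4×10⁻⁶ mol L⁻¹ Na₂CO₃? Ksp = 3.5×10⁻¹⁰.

No

Total volume after mixing = 447 + 140 = 587 mL.
[Sr²⁺] = (4.2×10⁻⁶)(447)/587 = 3.2×10⁻⁶ mol L⁻¹
[CO₃²⁻] = (4.4×10⁻⁶)(140)/587 = 1.0×10⁻⁶ mol L⁻¹
Q = [Sr²⁺][CO₃²⁻] = 3.4×10⁻¹²
Q < Ksp (3.4×10⁻¹² vs 3.5×10⁻¹⁰); the solution remains unsaturated and no precipitate forms.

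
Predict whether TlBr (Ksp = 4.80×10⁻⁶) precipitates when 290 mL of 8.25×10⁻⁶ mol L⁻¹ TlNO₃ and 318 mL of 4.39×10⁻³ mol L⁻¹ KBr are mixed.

The combined volume is 608 mL.
[Tl⁺] = (8.25×10⁻⁶)(290)/608 = 3.94×10⁻⁶ mol L⁻¹
[Br⁻] = (4.39×10⁻³)(318)/608 = 2.30×10⁻³ mol L⁻¹
Q = [Tl⁺][Br⁻] = 9.04×10⁻⁹
Since Q (9.04×10⁻⁹) is less than Ksp (4.80×10⁻⁶), no TlBr precipitates.

No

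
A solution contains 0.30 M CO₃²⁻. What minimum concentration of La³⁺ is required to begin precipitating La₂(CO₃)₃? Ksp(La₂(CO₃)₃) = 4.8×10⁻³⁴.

Precipitation begins when Q = Ksp.
La₂(CO₃)₃(s) ⇌ 2 La³⁺(aq) + 3 CO₃²⁻(aq)
Ksp = [La³⁺]^2[CO₃²⁻]^3 = [La³⁺]^2(0.30)^3
[La³⁺]^2 = 4.8×10⁻³⁴ / (0.30)^3 = 1.8×10⁻³²
[La³⁺] = 1.3×10⁻¹⁶ M

1.3×10⁻¹⁶ M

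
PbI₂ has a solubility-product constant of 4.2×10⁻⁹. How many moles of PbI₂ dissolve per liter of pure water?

1.0×10⁻³ M

PbI₂(s) ⇌ Pb²⁺(aq) + 2 I⁻(aq)
Let s be the molar solubility. Then [Pb²⁺] = s and [I⁻] = 2s.
Ksp = [Pb²⁺][I⁻]^2 = s · (2s)^2 = 4s^3
4s^3 = 4.2×10⁻⁹  ⇒  s^3 = 1.1×10⁻⁹
Taking the 3rd root, s = 1.0×10⁻³ mol/L.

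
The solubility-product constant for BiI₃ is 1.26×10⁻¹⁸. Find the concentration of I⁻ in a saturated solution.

BiI₃(s) ⇌ Bi³⁺(aq) + 3 I⁻(aq)
For each mole of BiI₃ that dissolves per liter, [Bi³⁺] = s and [I⁻] = 3s; let s denote this solubility.
Ksp = [Bi³⁺][I⁻]^3 = s · (3s)^3 = 27s^4 = 1.26×10⁻¹⁸
s = 1.47×10⁻⁵ mol L⁻¹
[I⁻] = 3s = 4.41×10⁻⁵ mol L⁻¹

4.41×10⁻⁵ M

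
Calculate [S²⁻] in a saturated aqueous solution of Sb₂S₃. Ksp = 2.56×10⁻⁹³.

3.57×10⁻¹⁹ M

Sb₂S₃(s) ⇌ 2 Sb³⁺(aq) + 3 S²⁻(aq)
With molar solubility s: [Sb³⁺] = 2s, [S²⁻] = 3s.
Ksp = [Sb³⁺]^2[S²⁻]^3 = (2s)^2 · (3s)^3 = 108s^5 = 2.56×10⁻⁹³
s = 1.19×10⁻¹⁹ mol/L
[S²⁻] = 3s = 3.57×10⁻¹⁹ mol/L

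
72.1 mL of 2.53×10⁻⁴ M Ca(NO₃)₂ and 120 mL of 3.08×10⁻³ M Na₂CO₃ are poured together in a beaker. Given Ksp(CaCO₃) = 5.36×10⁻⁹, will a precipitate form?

Yes

The combined volume is 192.1 mL.
[Ca²⁺] = (2.53×10⁻⁴)(72.1)/192.1 = 9.50×10⁻⁵ M
[CO₃²⁻] = (3.08×10⁻³)(120)/192.1 = 1.92×10⁻³ M
Q = [Ca²⁺][CO₃²⁻] = 1.83×10⁻⁷
Since Q (1.83×10⁻⁷) exceeds Ksp (5.36×10⁻⁹), CaCO₃ will precipitate.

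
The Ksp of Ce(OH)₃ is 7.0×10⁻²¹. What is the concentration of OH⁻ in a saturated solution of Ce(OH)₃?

1.2×10⁻⁵ M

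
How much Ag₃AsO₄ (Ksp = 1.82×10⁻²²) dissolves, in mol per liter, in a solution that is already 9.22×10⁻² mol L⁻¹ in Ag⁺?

Ag₃AsO₄(s) ⇌ 3 Ag⁺(aq) + AsO₄³⁻(aq)
The solution already contains Ag⁺ at 9.22×10⁻² mol L⁻¹. Let s be the molar solubility of Ag₃AsO₄.
[Ag⁺] ≈ 9.22×10⁻² mol L⁻¹ (common ion dominates); [AsO₄³⁻] = s.
Ksp = [Ag⁺]^3[AsO₄³⁻] = (9.22×10⁻²)^3s
s = 1.82×10⁻²² / (9.22×10⁻²)^3 = 2.32×10⁻¹⁹
s = 2.32×10⁻¹⁹ mol L⁻¹

2.32×10⁻¹⁹ M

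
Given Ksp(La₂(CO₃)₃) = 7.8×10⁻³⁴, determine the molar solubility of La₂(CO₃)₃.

9.4×10⁻⁸ M

La₂(CO₃)₃(s) ⇌ 2 La³⁺(aq) + 3 CO₃²⁻(aq)
With molar solubility s: [La³⁺] = 2s, [CO₃²⁻] = 3s.
Ksp = [La³⁺]^2[CO₃²⁻]^3 = (2s)^2 · (3s)^3 = 108s^5
108s^5 = 7.8×10⁻³⁴  ⇒  s^5 = 7.2×10⁻³⁶
Taking the 5th root, s = 9.4×10⁻⁸ M.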